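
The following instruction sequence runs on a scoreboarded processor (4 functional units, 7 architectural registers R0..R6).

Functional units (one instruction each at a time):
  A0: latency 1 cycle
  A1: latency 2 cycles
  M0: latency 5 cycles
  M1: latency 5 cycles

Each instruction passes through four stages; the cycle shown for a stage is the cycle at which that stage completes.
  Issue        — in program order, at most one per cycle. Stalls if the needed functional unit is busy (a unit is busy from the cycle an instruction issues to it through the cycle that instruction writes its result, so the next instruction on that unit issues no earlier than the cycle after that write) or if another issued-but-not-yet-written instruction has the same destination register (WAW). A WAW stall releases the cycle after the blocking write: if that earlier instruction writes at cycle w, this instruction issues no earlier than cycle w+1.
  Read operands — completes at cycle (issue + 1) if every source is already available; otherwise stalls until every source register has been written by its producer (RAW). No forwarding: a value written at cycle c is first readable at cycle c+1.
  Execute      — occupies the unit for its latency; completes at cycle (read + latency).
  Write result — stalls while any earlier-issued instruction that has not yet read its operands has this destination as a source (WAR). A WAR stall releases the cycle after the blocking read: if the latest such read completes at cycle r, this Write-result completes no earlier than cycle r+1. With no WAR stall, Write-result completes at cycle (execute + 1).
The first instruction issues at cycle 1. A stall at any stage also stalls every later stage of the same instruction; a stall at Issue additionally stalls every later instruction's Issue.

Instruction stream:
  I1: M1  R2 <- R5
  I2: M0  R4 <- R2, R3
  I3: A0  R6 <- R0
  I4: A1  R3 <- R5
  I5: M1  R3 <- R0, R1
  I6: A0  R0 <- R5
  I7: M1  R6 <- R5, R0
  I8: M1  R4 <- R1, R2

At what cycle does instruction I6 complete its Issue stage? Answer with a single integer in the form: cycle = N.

[I1] 1/2/7/8
[I2] 2/9/14/15  (RAW R2: wait I1 write@8)
[I3] 3/4/5/6
[I4] 4/5/7/10  (WAR R3: wait I2 read@9)
[I5] 11/12/17/18  (WAW R3: wait I4 write@10)
[I6] 12/13/14/15
[I7] 19/20/25/26  (struct: M1 busy until I5 writes@18)
[I8] 27/28/33/34  (struct: M1 busy until I7 writes@26)

cycle = 12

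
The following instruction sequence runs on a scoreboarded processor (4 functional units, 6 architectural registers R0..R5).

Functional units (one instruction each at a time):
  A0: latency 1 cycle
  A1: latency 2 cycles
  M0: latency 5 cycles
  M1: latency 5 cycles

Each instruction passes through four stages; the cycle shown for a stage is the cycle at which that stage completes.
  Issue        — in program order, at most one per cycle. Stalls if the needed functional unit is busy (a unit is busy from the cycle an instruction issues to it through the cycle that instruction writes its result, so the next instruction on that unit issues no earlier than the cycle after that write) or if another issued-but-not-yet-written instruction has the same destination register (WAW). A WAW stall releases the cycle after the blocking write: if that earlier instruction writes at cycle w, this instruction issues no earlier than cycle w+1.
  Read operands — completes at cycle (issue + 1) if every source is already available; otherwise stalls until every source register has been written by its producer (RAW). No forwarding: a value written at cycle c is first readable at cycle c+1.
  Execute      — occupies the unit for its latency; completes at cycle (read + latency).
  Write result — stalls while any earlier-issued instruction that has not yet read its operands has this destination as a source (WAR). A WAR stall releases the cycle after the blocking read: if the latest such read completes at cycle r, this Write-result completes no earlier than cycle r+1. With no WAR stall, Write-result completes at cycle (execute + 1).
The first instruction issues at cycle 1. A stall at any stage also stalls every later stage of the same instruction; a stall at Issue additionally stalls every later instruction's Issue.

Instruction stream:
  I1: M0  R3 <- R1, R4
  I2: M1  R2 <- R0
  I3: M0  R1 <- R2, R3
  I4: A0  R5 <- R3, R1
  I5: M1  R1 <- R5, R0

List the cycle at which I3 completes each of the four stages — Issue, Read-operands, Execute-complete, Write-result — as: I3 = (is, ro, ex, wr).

I3 = (9, 10, 15, 16)

[1] issue I1 (M0)
[2] I1 read-ops · issue I2 (M1)
[3] I2 read-ops
[7] I1 finished on M0
[8] I1→R3 · I2 finished on M1
[9] I2→R2 · issue I3 (M0)
[10] I3 read-ops · issue I4 (A0)
[15] I3 finished on M0
[16] I3→R1
[17] I4 read-ops · issue I5 (M1)
[18] I4 finished on A0
[19] I4→R5
[20] I5 read-ops
[25] I5 finished on M1
[26] I5→R1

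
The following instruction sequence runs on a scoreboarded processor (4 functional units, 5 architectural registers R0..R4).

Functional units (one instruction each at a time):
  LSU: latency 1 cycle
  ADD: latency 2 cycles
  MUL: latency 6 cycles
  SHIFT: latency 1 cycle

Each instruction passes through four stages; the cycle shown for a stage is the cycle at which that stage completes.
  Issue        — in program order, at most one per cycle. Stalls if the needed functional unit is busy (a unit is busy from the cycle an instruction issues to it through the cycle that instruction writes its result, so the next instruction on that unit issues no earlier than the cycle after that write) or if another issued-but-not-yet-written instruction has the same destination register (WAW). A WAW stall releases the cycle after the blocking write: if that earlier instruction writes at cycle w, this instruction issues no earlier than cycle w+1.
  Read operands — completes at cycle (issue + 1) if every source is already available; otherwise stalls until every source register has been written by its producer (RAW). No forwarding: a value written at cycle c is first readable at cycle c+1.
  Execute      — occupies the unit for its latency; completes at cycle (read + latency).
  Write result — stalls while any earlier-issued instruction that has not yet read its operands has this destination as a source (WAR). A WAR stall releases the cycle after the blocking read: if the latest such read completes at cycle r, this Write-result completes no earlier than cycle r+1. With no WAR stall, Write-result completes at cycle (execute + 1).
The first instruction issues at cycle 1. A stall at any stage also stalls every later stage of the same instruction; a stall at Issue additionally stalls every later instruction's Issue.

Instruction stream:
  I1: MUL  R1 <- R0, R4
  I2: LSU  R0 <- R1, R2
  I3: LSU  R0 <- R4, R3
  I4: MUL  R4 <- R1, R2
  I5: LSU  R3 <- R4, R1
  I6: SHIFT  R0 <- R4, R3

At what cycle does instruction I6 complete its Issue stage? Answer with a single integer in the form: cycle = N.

cycle = 18

cycle 1: I1 issues→MUL
cycle 2: I1 reads | I2 issues→LSU
cycle 8: I1 exec-done
cycle 9: I1 writes R1
cycle 10: I2 reads
cycle 11: I2 exec-done
cycle 12: I2 writes R0
cycle 13: I3 issues→LSU
cycle 14: I3 reads | I4 issues→MUL
cycle 15: I3 exec-done | I4 reads
cycle 16: I3 writes R0
cycle 17: I5 issues→LSU
cycle 18: I6 issues→SHIFT
cycle 21: I4 exec-done
cycle 22: I4 writes R4
cycle 23: I5 reads
cycle 24: I5 exec-done
cycle 25: I5 writes R3
cycle 26: I6 reads
cycle 27: I6 exec-done
cycle 28: I6 writes R0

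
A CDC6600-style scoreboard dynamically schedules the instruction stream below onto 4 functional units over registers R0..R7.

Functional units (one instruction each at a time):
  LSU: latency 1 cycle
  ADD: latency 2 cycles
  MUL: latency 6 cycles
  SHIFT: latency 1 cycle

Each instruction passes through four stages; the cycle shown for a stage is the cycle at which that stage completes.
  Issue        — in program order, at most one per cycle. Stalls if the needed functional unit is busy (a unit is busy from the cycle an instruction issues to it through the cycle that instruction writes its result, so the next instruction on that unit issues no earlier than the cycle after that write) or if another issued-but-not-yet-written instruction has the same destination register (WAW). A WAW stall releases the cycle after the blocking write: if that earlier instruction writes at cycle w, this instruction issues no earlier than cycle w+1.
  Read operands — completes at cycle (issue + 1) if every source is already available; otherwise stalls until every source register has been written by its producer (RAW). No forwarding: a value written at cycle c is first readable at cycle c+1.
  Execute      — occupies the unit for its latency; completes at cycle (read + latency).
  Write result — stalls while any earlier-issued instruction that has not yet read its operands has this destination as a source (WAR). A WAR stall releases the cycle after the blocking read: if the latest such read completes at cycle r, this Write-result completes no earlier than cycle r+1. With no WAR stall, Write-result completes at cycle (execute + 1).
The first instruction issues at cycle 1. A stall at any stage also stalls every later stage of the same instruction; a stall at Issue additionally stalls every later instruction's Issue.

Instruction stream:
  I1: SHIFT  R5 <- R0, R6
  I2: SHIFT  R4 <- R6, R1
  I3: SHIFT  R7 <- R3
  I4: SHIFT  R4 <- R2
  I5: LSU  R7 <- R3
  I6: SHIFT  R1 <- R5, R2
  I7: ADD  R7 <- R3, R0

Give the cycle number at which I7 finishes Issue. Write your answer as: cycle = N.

cycle = 18

t=1  I1 dispatched to SHIFT
t=2  I1 operands ready
t=3  I1 complete
t=4  R5←I1
t=5  I2 dispatched to SHIFT
t=6  I2 operands ready
t=7  I2 complete
t=8  R4←I2
t=9  I3 dispatched to SHIFT
t=10  I3 operands ready
t=11  I3 complete
t=12  R7←I3
t=13  I4 dispatched to SHIFT
t=14  I4 operands ready, I5 dispatched to LSU
t=15  I4 complete, I5 operands ready
t=16  R4←I4, I5 complete
t=17  R7←I5, I6 dispatched to SHIFT
t=18  I6 operands ready, I7 dispatched to ADD
t=19  I6 complete, I7 operands ready
t=20  R1←I6
t=21  I7 complete
t=22  R7←I7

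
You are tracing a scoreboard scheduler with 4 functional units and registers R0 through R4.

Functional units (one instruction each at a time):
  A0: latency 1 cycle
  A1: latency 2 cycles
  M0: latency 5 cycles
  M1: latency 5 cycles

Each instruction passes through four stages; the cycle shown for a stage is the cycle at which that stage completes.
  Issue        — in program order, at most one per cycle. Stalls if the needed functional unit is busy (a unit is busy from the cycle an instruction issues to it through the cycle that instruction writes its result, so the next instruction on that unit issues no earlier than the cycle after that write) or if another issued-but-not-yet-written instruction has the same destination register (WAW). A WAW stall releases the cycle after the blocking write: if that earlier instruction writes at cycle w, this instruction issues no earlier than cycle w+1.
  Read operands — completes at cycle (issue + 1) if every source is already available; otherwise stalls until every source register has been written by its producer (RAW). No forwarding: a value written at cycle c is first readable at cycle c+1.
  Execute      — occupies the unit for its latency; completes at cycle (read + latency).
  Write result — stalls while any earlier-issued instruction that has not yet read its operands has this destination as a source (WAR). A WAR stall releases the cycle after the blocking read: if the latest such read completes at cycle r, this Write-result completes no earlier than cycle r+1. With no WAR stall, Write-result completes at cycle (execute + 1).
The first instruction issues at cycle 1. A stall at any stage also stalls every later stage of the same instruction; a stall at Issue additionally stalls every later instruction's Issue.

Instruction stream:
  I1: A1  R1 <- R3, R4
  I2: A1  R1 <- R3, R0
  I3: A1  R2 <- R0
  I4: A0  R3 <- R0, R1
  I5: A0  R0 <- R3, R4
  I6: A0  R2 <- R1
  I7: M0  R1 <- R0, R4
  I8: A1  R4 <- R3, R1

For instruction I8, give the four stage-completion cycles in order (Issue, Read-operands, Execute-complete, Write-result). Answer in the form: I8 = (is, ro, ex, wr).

I8 = (22, 29, 31, 32)

I1 -> (1, 2, 4, 5)
I2 -> (6, 7, 9, 10)  // struct: A1 busy until I1 writes@5
I3 -> (11, 12, 14, 15)  // struct: A1 busy until I2 writes@10
I4 -> (12, 13, 14, 15)
I5 -> (16, 17, 18, 19)  // struct: A0 busy until I4 writes@15
I6 -> (20, 21, 22, 23)  // struct: A0 busy until I5 writes@19
I7 -> (21, 22, 27, 28)
I8 -> (22, 29, 31, 32)  // RAW R1: wait I7 write@28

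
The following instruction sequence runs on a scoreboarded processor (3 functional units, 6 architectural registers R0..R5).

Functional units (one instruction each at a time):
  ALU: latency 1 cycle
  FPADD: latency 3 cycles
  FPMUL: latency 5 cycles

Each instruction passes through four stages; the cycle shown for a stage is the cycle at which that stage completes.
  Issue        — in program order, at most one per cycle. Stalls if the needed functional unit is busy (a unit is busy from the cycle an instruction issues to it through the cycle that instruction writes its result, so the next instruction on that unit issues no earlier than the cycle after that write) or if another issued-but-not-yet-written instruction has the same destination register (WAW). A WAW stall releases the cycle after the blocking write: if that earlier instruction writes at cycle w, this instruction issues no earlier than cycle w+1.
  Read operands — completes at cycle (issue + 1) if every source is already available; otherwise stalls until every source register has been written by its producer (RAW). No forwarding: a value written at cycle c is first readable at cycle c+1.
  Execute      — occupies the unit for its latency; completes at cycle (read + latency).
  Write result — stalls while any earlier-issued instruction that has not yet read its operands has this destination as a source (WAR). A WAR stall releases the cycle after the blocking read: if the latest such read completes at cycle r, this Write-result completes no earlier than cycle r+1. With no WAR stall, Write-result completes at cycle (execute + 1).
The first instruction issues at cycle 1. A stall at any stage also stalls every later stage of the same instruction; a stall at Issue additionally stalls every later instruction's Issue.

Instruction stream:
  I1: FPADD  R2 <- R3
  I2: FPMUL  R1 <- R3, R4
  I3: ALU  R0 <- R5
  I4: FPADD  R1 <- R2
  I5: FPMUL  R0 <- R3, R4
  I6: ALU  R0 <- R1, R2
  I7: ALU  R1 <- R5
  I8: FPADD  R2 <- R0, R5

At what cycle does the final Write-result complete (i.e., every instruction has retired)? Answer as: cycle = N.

c1: I1→FPADD
c2: I1 RO; I2→FPMUL
c3: I2 RO; I3→ALU
c4: I3 RO
c5: I1 EX; I3 EX
c6: I1 WR R2; I3 WR R0
c8: I2 EX
c9: I2 WR R1
c10: I4→FPADD
c11: I4 RO; I5→FPMUL
c12: I5 RO
c14: I4 EX
c15: I4 WR R1
c17: I5 EX
c18: I5 WR R0
c19: I6→ALU
c20: I6 RO
c21: I6 EX
c22: I6 WR R0
c23: I7→ALU
c24: I7 RO; I8→FPADD
c25: I7 EX; I8 RO
c26: I7 WR R1
c28: I8 EX
c29: I8 WR R2

cycle = 29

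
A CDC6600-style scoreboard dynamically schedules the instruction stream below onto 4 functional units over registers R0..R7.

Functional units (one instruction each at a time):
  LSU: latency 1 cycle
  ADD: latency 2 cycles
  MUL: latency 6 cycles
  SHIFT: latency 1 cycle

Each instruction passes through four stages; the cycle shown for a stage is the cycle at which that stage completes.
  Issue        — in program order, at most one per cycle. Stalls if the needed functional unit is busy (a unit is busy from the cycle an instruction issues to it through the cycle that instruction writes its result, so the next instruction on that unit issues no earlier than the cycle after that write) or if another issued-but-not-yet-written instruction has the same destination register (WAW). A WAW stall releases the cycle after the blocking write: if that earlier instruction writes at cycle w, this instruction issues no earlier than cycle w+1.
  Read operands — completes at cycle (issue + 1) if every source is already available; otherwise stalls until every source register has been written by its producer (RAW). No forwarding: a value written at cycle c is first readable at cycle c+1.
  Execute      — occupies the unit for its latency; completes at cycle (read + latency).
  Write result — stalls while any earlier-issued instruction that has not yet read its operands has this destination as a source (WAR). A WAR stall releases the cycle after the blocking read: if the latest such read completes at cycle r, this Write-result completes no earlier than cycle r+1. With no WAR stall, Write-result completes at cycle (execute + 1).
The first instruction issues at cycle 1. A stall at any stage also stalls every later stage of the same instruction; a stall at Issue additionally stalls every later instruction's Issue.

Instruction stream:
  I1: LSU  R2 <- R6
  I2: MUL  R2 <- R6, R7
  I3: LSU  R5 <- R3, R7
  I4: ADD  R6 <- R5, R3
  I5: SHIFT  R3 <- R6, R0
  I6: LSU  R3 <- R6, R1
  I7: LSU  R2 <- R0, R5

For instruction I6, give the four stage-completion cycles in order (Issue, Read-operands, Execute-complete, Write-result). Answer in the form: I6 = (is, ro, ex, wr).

I6 = (17, 18, 19, 20)

t=1  I1 dispatched to LSU
t=2  I1 operands ready
t=3  I1 complete
t=4  R2←I1
t=5  I2 dispatched to MUL
t=6  I2 operands ready | I3 dispatched to LSU
t=7  I3 operands ready | I4 dispatched to ADD
t=8  I3 complete | I5 dispatched to SHIFT
t=9  R5←I3
t=10  I4 operands ready
t=12  I2 complete | I4 complete
t=13  R2←I2 | R6←I4
t=14  I5 operands ready
t=15  I5 complete
t=16  R3←I5
t=17  I6 dispatched to LSU
t=18  I6 operands ready
t=19  I6 complete
t=20  R3←I6
t=21  I7 dispatched to LSU
t=22  I7 operands ready
t=23  I7 complete
t=24  R2←I7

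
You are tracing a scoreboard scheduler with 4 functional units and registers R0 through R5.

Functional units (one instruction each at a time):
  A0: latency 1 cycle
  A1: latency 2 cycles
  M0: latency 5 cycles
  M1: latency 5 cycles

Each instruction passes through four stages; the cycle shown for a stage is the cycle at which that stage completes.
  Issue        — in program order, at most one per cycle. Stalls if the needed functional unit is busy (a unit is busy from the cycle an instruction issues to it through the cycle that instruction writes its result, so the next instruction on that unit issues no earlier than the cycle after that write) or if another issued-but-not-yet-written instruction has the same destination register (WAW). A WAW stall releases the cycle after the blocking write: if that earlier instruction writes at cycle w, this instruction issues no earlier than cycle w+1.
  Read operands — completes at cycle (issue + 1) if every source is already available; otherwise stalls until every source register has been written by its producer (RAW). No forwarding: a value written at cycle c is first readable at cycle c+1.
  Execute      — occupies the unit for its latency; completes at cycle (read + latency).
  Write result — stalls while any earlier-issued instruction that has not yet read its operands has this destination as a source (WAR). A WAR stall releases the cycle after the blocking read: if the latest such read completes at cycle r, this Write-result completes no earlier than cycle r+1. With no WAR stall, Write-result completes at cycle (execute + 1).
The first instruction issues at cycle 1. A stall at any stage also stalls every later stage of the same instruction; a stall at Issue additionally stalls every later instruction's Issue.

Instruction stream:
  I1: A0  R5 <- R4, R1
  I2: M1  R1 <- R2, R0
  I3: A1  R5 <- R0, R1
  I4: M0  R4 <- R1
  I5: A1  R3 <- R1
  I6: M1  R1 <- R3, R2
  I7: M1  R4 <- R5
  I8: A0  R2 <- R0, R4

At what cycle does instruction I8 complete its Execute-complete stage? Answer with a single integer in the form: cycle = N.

[I1] 1/2/3/4
[I2] 2/3/8/9
[I3] 5/10/12/13  (WAW R5: wait I1 write@4; RAW R1: wait I2 write@9)
[I4] 6/10/15/16  (RAW R1: wait I2 write@9)
[I5] 14/15/17/18  (struct: A1 busy until I3 writes@13)
[I6] 15/19/24/25  (RAW R3: wait I5 write@18)
[I7] 26/27/32/33  (struct: M1 busy until I6 writes@25)
[I8] 27/34/35/36  (RAW R4: wait I7 write@33)

cycle = 35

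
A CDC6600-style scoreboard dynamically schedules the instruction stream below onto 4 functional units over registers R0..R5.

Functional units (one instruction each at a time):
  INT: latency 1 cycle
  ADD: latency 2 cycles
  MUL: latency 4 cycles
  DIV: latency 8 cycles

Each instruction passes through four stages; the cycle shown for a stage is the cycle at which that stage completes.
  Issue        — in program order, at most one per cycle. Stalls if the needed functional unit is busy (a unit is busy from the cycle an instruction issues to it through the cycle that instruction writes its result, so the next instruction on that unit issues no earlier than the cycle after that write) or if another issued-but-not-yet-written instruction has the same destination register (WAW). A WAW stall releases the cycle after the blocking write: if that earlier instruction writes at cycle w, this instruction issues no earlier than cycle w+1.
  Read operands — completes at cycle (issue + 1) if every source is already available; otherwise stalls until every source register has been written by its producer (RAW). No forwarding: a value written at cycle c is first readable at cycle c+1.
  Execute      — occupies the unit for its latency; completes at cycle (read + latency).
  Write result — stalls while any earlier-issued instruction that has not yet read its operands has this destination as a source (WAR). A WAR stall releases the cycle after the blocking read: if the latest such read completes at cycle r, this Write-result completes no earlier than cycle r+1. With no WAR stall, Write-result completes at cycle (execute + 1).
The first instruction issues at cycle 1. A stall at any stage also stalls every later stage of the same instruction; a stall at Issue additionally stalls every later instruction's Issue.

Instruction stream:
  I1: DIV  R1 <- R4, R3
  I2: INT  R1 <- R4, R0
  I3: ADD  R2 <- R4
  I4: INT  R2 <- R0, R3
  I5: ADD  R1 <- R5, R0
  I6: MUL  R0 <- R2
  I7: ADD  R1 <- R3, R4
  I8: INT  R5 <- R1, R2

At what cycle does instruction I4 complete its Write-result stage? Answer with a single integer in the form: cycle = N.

t=1  I1 dispatched to DIV
t=2  I1 operands ready
t=10  I1 complete
t=11  R1←I1
t=12  I2 dispatched to INT
t=13  I2 operands ready; I3 dispatched to ADD
t=14  I2 complete; I3 operands ready
t=15  R1←I2
t=16  I3 complete
t=17  R2←I3
t=18  I4 dispatched to INT
t=19  I4 operands ready; I5 dispatched to ADD
t=20  I4 complete; I5 operands ready; I6 dispatched to MUL
t=21  R2←I4
t=22  I5 complete; I6 operands ready
t=23  R1←I5
t=24  I7 dispatched to ADD
t=25  I7 operands ready; I8 dispatched to INT
t=26  I6 complete
t=27  R0←I6; I7 complete
t=28  R1←I7
t=29  I8 operands ready
t=30  I8 complete
t=31  R5←I8

cycle = 21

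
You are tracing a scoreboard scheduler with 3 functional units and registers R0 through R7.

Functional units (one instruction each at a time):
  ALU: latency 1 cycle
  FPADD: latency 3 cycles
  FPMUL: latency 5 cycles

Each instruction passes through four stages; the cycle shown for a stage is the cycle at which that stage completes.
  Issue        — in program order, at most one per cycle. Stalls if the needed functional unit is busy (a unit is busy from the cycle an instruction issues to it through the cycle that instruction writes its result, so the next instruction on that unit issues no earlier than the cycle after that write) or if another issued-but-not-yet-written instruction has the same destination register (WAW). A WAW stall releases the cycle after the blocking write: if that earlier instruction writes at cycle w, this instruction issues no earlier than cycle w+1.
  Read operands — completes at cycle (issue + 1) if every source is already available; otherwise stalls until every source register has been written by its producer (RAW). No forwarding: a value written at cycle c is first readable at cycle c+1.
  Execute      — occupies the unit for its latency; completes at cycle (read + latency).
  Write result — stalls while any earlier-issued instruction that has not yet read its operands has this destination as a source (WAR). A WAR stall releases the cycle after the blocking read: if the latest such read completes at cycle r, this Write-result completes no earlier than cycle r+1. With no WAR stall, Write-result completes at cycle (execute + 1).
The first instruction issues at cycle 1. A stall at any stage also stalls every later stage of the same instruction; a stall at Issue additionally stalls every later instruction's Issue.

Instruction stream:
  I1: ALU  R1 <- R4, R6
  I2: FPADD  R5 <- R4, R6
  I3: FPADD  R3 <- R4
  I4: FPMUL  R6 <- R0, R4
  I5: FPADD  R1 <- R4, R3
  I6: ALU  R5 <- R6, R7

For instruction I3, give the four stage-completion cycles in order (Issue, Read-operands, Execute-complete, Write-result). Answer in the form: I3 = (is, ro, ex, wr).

t=1  I1→ALU
t=2  I1 RO, I2→FPADD
t=3  I1 EX, I2 RO
t=4  I1 WR R1
t=6  I2 EX
t=7  I2 WR R5
t=8  I3→FPADD
t=9  I3 RO, I4→FPMUL
t=10  I4 RO
t=12  I3 EX
t=13  I3 WR R3
t=14  I5→FPADD
t=15  I4 EX, I5 RO, I6→ALU
t=16  I4 WR R6
t=17  I6 RO
t=18  I5 EX, I6 EX
t=19  I5 WR R1, I6 WR R5

I3 = (8, 9, 12, 13)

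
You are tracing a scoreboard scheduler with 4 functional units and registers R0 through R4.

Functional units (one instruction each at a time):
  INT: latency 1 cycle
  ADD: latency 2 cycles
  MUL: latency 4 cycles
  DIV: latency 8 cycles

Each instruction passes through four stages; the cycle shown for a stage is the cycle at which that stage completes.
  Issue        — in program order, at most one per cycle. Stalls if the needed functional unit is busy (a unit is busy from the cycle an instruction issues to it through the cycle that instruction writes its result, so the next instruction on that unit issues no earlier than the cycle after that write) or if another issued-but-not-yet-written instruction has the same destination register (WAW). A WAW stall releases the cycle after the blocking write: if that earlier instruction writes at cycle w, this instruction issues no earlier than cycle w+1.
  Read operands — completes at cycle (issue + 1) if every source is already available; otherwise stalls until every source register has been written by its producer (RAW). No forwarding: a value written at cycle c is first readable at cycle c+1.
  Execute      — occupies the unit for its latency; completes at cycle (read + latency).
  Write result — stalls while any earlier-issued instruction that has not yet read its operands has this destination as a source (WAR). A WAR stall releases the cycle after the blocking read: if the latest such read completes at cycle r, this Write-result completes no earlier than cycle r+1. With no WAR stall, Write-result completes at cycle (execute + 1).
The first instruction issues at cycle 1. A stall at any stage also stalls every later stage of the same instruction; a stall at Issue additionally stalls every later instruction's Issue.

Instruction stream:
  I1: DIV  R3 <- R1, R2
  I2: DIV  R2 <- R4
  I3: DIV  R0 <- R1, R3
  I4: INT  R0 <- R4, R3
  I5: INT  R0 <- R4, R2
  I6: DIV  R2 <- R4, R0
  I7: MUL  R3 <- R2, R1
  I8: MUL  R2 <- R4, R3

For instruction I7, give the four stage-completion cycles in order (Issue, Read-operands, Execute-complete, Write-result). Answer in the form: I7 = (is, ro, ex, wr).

I1 -> (1, 2, 10, 11)
I2 -> (12, 13, 21, 22)  // struct: DIV busy until I1 writes@11
I3 -> (23, 24, 32, 33)  // struct: DIV busy until I2 writes@22
I4 -> (34, 35, 36, 37)  // WAW R0: wait I3 write@33
I5 -> (38, 39, 40, 41)  // struct: INT busy until I4 writes@37
I6 -> (39, 42, 50, 51)  // RAW R0: wait I5 write@41
I7 -> (40, 52, 56, 57)  // RAW R2: wait I6 write@51
I8 -> (58, 59, 63, 64)  // struct: MUL busy until I7 writes@57

I7 = (40, 52, 56, 57)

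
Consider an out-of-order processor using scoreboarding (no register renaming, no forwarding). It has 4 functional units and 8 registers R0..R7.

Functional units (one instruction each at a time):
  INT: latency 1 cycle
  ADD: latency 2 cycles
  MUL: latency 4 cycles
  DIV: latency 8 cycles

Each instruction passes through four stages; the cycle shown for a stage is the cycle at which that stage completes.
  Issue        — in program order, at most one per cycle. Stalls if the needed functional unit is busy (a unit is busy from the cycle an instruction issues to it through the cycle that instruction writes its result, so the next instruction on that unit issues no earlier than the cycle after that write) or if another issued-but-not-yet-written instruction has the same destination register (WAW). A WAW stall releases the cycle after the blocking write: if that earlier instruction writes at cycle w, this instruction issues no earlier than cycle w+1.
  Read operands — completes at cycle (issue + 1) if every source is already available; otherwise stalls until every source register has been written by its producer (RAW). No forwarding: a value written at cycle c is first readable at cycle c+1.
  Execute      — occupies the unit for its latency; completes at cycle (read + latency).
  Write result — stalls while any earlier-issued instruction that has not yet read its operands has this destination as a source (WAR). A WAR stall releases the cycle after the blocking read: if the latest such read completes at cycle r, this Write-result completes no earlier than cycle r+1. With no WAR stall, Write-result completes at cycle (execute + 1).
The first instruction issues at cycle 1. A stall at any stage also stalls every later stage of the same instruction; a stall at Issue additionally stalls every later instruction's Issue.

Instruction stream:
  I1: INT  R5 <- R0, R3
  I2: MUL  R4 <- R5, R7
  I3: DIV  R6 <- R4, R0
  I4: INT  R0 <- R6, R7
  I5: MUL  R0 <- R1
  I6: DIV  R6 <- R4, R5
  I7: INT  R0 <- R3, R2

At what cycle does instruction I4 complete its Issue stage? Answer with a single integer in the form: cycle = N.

[1] I1 dispatched to INT
[2] I1 operands ready | I2 dispatched to MUL
[3] I1 complete | I3 dispatched to DIV
[4] R5←I1
[5] I2 operands ready | I4 dispatched to INT
[9] I2 complete
[10] R4←I2
[11] I3 operands ready
[19] I3 complete
[20] R6←I3
[21] I4 operands ready
[22] I4 complete
[23] R0←I4
[24] I5 dispatched to MUL
[25] I5 operands ready | I6 dispatched to DIV
[26] I6 operands ready
[29] I5 complete
[30] R0←I5
[31] I7 dispatched to INT
[32] I7 operands ready
[33] I7 complete
[34] I6 complete | R0←I7
[35] R6←I6

cycle = 5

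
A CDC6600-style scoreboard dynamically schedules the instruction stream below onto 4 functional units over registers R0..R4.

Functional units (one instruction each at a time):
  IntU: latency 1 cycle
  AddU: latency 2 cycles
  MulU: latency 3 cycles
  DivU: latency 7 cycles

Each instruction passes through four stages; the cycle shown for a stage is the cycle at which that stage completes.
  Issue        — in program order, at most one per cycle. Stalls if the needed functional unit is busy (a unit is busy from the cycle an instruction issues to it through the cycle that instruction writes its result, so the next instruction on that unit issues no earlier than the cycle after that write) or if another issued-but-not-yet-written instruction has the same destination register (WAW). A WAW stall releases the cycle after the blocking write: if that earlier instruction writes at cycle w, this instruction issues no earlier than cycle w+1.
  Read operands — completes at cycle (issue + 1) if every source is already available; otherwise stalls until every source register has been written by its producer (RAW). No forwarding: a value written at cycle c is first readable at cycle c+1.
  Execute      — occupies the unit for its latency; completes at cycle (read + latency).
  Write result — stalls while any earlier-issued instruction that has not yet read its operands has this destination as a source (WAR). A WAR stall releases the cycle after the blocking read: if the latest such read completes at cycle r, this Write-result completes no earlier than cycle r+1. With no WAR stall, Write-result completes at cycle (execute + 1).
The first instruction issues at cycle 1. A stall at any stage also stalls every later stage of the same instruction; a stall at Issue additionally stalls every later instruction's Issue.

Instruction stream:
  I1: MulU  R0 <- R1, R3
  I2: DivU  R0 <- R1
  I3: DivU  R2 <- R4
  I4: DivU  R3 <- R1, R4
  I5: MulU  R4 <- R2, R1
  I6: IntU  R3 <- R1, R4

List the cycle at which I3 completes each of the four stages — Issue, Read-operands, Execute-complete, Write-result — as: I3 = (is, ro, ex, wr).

I3 = (17, 18, 25, 26)

cycle 1: I1 dispatched to MulU
cycle 2: I1 operands ready
cycle 5: I1 complete
cycle 6: R0←I1
cycle 7: I2 dispatched to DivU
cycle 8: I2 operands ready
cycle 15: I2 complete
cycle 16: R0←I2
cycle 17: I3 dispatched to DivU
cycle 18: I3 operands ready
cycle 25: I3 complete
cycle 26: R2←I3
cycle 27: I4 dispatched to DivU
cycle 28: I4 operands ready; I5 dispatched to MulU
cycle 29: I5 operands ready
cycle 32: I5 complete
cycle 33: R4←I5
cycle 35: I4 complete
cycle 36: R3←I4
cycle 37: I6 dispatched to IntU
cycle 38: I6 operands ready
cycle 39: I6 complete
cycle 40: R3←I6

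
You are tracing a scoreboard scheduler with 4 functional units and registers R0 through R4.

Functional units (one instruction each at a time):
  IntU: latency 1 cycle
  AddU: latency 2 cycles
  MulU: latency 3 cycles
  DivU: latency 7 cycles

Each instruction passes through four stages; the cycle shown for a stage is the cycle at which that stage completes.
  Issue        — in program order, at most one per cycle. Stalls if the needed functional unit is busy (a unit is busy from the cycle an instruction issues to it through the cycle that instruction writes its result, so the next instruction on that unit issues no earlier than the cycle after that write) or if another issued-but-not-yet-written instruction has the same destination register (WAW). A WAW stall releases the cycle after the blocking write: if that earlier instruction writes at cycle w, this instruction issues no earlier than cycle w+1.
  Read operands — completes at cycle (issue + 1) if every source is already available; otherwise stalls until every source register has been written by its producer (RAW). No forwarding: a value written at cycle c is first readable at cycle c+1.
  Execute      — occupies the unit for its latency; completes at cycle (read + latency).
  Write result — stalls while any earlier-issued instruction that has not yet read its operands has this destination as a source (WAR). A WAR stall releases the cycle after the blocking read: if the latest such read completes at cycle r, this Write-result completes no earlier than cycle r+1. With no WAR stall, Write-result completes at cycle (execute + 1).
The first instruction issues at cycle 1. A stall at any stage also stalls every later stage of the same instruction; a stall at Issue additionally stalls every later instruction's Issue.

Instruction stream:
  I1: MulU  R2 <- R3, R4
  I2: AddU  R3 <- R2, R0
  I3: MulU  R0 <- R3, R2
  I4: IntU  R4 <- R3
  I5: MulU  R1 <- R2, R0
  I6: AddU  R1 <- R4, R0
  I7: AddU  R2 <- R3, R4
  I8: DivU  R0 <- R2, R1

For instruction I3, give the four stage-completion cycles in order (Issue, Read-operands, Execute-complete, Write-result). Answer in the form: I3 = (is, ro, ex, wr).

cycle 1: issue I1 (MulU)
cycle 2: I1 read-ops | issue I2 (AddU)
cycle 5: I1 finished on MulU
cycle 6: I1→R2
cycle 7: I2 read-ops | issue I3 (MulU)
cycle 8: issue I4 (IntU)
cycle 9: I2 finished on AddU
cycle 10: I2→R3
cycle 11: I3 read-ops | I4 read-ops
cycle 12: I4 finished on IntU
cycle 13: I4→R4
cycle 14: I3 finished on MulU
cycle 15: I3→R0
cycle 16: issue I5 (MulU)
cycle 17: I5 read-ops
cycle 20: I5 finished on MulU
cycle 21: I5→R1
cycle 22: issue I6 (AddU)
cycle 23: I6 read-ops
cycle 25: I6 finished on AddU
cycle 26: I6→R1
cycle 27: issue I7 (AddU)
cycle 28: I7 read-ops | issue I8 (DivU)
cycle 30: I7 finished on AddU
cycle 31: I7→R2
cycle 32: I8 read-ops
cycle 39: I8 finished on DivU
cycle 40: I8→R0

I3 = (7, 11, 14, 15)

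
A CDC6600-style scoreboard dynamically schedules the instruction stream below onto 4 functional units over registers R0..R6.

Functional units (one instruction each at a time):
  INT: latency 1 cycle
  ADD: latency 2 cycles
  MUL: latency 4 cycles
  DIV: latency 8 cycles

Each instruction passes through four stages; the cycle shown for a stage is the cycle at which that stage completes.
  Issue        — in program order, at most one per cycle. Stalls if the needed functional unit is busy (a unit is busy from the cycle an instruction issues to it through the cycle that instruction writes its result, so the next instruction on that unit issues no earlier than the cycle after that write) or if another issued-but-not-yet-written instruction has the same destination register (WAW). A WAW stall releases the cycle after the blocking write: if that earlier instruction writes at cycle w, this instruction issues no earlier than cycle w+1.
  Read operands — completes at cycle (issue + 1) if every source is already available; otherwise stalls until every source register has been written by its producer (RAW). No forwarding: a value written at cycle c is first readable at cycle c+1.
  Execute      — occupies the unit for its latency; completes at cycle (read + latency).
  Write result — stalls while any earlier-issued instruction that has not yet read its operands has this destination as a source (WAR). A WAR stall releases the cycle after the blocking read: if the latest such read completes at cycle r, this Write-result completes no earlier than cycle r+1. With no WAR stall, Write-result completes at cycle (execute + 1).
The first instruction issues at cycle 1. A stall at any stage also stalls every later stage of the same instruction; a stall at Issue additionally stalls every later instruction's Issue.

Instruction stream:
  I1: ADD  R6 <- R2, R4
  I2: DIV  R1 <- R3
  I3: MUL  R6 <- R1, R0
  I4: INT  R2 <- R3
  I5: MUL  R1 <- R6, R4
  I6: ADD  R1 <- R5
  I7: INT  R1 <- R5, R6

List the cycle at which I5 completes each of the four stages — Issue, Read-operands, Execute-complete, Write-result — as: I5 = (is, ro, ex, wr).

I5 = (19, 20, 24, 25)

cycle 1: I1→ADD
cycle 2: I1 RO · I2→DIV
cycle 3: I2 RO
cycle 4: I1 EX
cycle 5: I1 WR R6
cycle 6: I3→MUL
cycle 7: I4→INT
cycle 8: I4 RO
cycle 9: I4 EX
cycle 10: I4 WR R2
cycle 11: I2 EX
cycle 12: I2 WR R1
cycle 13: I3 RO
cycle 17: I3 EX
cycle 18: I3 WR R6
cycle 19: I5→MUL
cycle 20: I5 RO
cycle 24: I5 EX
cycle 25: I5 WR R1
cycle 26: I6→ADD
cycle 27: I6 RO
cycle 29: I6 EX
cycle 30: I6 WR R1
cycle 31: I7→INT
cycle 32: I7 RO
cycle 33: I7 EX
cycle 34: I7 WR R1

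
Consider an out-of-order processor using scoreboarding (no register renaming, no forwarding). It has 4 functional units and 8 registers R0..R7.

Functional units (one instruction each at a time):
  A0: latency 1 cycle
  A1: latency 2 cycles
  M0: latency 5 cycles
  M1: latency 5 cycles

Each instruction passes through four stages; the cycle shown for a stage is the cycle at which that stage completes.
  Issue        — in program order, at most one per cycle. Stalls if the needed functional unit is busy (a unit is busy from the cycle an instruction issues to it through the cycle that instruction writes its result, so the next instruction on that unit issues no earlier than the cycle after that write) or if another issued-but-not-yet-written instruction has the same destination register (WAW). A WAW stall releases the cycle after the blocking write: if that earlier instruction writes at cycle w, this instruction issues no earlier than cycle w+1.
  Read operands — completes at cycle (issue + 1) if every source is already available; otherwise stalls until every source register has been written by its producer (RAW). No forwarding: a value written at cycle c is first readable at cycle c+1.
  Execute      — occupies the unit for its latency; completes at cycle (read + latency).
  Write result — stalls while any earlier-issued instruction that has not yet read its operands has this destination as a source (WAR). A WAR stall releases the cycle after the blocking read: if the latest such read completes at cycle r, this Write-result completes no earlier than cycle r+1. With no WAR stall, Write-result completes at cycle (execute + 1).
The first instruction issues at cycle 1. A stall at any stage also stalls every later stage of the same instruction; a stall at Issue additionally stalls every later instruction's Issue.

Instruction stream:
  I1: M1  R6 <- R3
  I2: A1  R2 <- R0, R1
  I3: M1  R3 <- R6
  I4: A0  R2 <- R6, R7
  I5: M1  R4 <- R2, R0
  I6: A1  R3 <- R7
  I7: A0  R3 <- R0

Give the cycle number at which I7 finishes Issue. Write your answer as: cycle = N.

cycle = 23

cycle 1: I1 issues→M1
cycle 2: I1 reads; I2 issues→A1
cycle 3: I2 reads
cycle 5: I2 exec-done
cycle 6: I2 writes R2
cycle 7: I1 exec-done
cycle 8: I1 writes R6
cycle 9: I3 issues→M1
cycle 10: I3 reads; I4 issues→A0
cycle 11: I4 reads
cycle 12: I4 exec-done
cycle 13: I4 writes R2
cycle 15: I3 exec-done
cycle 16: I3 writes R3
cycle 17: I5 issues→M1
cycle 18: I5 reads; I6 issues→A1
cycle 19: I6 reads
cycle 21: I6 exec-done
cycle 22: I6 writes R3
cycle 23: I5 exec-done; I7 issues→A0
cycle 24: I5 writes R4; I7 reads
cycle 25: I7 exec-done
cycle 26: I7 writes R3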